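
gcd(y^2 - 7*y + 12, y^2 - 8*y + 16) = y - 4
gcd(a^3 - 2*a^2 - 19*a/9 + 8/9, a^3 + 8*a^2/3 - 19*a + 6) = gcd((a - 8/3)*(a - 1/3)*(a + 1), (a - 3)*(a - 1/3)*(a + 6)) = a - 1/3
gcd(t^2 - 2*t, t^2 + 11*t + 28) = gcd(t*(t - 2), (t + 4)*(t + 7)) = 1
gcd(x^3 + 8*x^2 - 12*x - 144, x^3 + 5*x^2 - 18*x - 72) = x^2 + 2*x - 24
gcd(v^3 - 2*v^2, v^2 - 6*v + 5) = 1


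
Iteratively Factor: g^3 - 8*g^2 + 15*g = (g - 5)*(g^2 - 3*g) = g*(g - 5)*(g - 3)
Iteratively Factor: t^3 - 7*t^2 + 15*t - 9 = (t - 3)*(t^2 - 4*t + 3) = (t - 3)*(t - 1)*(t - 3)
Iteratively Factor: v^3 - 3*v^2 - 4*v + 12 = (v - 3)*(v^2 - 4) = (v - 3)*(v + 2)*(v - 2)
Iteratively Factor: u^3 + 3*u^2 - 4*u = (u - 1)*(u^2 + 4*u) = (u - 1)*(u + 4)*(u)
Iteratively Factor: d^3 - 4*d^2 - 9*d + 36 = (d - 4)*(d^2 - 9) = (d - 4)*(d + 3)*(d - 3)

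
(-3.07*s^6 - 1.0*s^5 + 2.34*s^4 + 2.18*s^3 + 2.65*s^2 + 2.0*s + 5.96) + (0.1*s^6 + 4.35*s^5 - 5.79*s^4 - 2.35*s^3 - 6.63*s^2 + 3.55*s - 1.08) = -2.97*s^6 + 3.35*s^5 - 3.45*s^4 - 0.17*s^3 - 3.98*s^2 + 5.55*s + 4.88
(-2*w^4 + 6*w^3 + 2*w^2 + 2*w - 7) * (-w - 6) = 2*w^5 + 6*w^4 - 38*w^3 - 14*w^2 - 5*w + 42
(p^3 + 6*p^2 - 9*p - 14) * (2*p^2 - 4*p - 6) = 2*p^5 + 8*p^4 - 48*p^3 - 28*p^2 + 110*p + 84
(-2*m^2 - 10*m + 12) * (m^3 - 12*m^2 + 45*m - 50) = -2*m^5 + 14*m^4 + 42*m^3 - 494*m^2 + 1040*m - 600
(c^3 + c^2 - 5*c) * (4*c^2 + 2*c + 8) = 4*c^5 + 6*c^4 - 10*c^3 - 2*c^2 - 40*c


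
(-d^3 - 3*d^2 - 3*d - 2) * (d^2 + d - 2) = -d^5 - 4*d^4 - 4*d^3 + d^2 + 4*d + 4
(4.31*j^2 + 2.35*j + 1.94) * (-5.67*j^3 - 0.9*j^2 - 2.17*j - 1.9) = -24.4377*j^5 - 17.2035*j^4 - 22.4675*j^3 - 15.0345*j^2 - 8.6748*j - 3.686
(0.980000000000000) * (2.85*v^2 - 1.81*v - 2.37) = 2.793*v^2 - 1.7738*v - 2.3226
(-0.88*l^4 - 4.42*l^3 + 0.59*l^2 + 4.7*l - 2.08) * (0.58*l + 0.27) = -0.5104*l^5 - 2.8012*l^4 - 0.8512*l^3 + 2.8853*l^2 + 0.0626000000000002*l - 0.5616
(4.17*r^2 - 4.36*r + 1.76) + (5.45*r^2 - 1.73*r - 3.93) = 9.62*r^2 - 6.09*r - 2.17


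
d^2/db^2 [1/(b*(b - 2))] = 2*(b^2 + b*(b - 2) + (b - 2)^2)/(b^3*(b - 2)^3)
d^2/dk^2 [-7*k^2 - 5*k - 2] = -14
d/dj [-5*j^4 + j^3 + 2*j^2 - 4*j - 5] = -20*j^3 + 3*j^2 + 4*j - 4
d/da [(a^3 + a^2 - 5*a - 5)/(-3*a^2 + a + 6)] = (-3*a^4 + 2*a^3 + 4*a^2 - 18*a - 25)/(9*a^4 - 6*a^3 - 35*a^2 + 12*a + 36)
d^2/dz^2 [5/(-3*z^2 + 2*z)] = 10*(3*z*(3*z - 2) - 4*(3*z - 1)^2)/(z^3*(3*z - 2)^3)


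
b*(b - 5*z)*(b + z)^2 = b^4 - 3*b^3*z - 9*b^2*z^2 - 5*b*z^3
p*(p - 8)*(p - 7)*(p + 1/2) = p^4 - 29*p^3/2 + 97*p^2/2 + 28*p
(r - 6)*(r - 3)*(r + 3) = r^3 - 6*r^2 - 9*r + 54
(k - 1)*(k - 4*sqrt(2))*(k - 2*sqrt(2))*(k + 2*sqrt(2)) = k^4 - 4*sqrt(2)*k^3 - k^3 - 8*k^2 + 4*sqrt(2)*k^2 + 8*k + 32*sqrt(2)*k - 32*sqrt(2)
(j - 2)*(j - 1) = j^2 - 3*j + 2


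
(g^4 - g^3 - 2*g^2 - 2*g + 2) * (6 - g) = -g^5 + 7*g^4 - 4*g^3 - 10*g^2 - 14*g + 12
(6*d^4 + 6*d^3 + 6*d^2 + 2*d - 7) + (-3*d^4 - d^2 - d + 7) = 3*d^4 + 6*d^3 + 5*d^2 + d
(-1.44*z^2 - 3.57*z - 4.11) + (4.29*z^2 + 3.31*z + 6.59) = 2.85*z^2 - 0.26*z + 2.48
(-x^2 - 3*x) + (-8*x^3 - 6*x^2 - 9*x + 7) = -8*x^3 - 7*x^2 - 12*x + 7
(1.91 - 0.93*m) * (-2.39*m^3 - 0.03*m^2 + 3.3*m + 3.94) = 2.2227*m^4 - 4.537*m^3 - 3.1263*m^2 + 2.6388*m + 7.5254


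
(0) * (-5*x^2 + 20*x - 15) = 0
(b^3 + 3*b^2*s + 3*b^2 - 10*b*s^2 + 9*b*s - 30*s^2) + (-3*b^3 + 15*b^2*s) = -2*b^3 + 18*b^2*s + 3*b^2 - 10*b*s^2 + 9*b*s - 30*s^2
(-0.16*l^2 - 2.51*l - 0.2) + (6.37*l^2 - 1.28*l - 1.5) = 6.21*l^2 - 3.79*l - 1.7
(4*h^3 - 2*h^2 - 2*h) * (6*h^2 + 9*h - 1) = 24*h^5 + 24*h^4 - 34*h^3 - 16*h^2 + 2*h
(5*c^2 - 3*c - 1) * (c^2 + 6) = 5*c^4 - 3*c^3 + 29*c^2 - 18*c - 6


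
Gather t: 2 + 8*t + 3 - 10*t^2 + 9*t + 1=-10*t^2 + 17*t + 6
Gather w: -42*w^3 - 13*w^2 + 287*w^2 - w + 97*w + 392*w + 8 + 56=-42*w^3 + 274*w^2 + 488*w + 64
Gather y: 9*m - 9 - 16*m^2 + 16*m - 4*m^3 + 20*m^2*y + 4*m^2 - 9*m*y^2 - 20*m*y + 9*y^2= -4*m^3 - 12*m^2 + 25*m + y^2*(9 - 9*m) + y*(20*m^2 - 20*m) - 9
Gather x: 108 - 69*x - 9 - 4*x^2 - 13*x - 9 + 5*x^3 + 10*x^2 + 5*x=5*x^3 + 6*x^2 - 77*x + 90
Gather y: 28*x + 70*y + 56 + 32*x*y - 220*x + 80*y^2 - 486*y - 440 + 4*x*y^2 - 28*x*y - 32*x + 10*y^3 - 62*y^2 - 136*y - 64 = -224*x + 10*y^3 + y^2*(4*x + 18) + y*(4*x - 552) - 448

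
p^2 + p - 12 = (p - 3)*(p + 4)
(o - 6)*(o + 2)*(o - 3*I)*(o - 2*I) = o^4 - 4*o^3 - 5*I*o^3 - 18*o^2 + 20*I*o^2 + 24*o + 60*I*o + 72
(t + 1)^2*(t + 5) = t^3 + 7*t^2 + 11*t + 5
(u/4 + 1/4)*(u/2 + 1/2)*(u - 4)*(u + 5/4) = u^4/8 - 3*u^3/32 - 19*u^2/16 - 51*u/32 - 5/8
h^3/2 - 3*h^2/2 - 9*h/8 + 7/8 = (h/2 + 1/2)*(h - 7/2)*(h - 1/2)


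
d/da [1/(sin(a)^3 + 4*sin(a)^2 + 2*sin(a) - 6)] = (-8*sin(a) + 3*cos(a)^2 - 5)*cos(a)/(sin(a)^3 + 4*sin(a)^2 + 2*sin(a) - 6)^2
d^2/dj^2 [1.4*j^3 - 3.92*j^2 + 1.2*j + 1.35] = 8.4*j - 7.84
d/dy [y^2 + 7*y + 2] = 2*y + 7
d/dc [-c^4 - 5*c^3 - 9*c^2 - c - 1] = -4*c^3 - 15*c^2 - 18*c - 1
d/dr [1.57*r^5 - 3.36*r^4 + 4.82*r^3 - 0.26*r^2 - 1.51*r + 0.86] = 7.85*r^4 - 13.44*r^3 + 14.46*r^2 - 0.52*r - 1.51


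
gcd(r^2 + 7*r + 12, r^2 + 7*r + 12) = r^2 + 7*r + 12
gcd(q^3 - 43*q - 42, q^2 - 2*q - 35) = q - 7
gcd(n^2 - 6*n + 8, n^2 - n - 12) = n - 4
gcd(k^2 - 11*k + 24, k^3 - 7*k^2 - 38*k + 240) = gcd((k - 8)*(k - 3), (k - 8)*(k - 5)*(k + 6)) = k - 8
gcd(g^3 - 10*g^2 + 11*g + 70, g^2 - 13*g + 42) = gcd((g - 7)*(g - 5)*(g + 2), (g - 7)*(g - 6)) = g - 7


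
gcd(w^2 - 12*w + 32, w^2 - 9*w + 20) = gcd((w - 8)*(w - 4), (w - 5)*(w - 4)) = w - 4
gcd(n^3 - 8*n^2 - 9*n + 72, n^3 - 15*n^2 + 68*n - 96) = n^2 - 11*n + 24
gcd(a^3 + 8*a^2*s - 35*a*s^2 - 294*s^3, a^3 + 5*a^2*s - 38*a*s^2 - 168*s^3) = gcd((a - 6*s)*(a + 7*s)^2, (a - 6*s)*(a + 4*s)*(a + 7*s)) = -a^2 - a*s + 42*s^2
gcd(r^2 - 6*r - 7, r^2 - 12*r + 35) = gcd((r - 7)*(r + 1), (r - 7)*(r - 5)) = r - 7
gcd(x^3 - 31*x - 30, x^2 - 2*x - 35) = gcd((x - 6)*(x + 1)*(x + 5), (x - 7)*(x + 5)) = x + 5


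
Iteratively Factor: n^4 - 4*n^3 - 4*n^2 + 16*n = (n)*(n^3 - 4*n^2 - 4*n + 16) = n*(n - 2)*(n^2 - 2*n - 8) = n*(n - 4)*(n - 2)*(n + 2)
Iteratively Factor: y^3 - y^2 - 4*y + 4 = (y - 1)*(y^2 - 4) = (y - 2)*(y - 1)*(y + 2)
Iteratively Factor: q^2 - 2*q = (q - 2)*(q)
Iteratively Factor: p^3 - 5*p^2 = (p)*(p^2 - 5*p) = p*(p - 5)*(p)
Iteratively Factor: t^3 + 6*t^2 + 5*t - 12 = (t + 4)*(t^2 + 2*t - 3) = (t - 1)*(t + 4)*(t + 3)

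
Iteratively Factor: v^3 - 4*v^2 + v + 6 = (v - 3)*(v^2 - v - 2) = (v - 3)*(v + 1)*(v - 2)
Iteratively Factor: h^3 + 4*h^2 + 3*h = (h + 3)*(h^2 + h) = (h + 1)*(h + 3)*(h)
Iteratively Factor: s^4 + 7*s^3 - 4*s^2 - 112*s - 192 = (s - 4)*(s^3 + 11*s^2 + 40*s + 48) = (s - 4)*(s + 3)*(s^2 + 8*s + 16) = (s - 4)*(s + 3)*(s + 4)*(s + 4)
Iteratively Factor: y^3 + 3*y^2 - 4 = (y - 1)*(y^2 + 4*y + 4) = (y - 1)*(y + 2)*(y + 2)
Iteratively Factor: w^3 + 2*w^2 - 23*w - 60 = (w - 5)*(w^2 + 7*w + 12) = (w - 5)*(w + 4)*(w + 3)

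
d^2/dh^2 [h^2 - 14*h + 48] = 2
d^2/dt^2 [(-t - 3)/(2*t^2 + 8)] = (-4*t^2*(t + 3) + 3*(t + 1)*(t^2 + 4))/(t^2 + 4)^3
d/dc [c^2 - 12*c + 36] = 2*c - 12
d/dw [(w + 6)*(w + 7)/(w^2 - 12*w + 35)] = (-25*w^2 - 14*w + 959)/(w^4 - 24*w^3 + 214*w^2 - 840*w + 1225)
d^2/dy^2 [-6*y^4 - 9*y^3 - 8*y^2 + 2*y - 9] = -72*y^2 - 54*y - 16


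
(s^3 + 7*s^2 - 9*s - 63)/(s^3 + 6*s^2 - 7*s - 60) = (s^2 + 10*s + 21)/(s^2 + 9*s + 20)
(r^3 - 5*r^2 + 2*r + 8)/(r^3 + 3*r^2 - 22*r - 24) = (r - 2)/(r + 6)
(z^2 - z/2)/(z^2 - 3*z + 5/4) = 2*z/(2*z - 5)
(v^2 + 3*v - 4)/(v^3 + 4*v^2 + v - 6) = (v + 4)/(v^2 + 5*v + 6)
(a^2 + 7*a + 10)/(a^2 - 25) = (a + 2)/(a - 5)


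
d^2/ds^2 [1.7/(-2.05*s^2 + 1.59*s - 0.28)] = (14.2885*s^2 - 11.0823*s - 1.7*(4.1*s - 1.59)*(8.2*s - 3.18) + 1.9516)/(2.05*s^2 - 1.59*s + 0.28)^3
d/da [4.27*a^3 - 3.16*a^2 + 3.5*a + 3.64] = 12.81*a^2 - 6.32*a + 3.5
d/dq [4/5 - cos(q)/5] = sin(q)/5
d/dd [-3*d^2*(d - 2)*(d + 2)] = 12*d*(2 - d^2)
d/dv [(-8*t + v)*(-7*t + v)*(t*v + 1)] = 56*t^3 - 30*t^2*v + 3*t*v^2 - 15*t + 2*v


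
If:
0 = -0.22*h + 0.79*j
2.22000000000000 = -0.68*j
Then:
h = -11.72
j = -3.26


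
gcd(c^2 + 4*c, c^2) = c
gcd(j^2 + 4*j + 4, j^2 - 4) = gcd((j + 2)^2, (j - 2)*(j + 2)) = j + 2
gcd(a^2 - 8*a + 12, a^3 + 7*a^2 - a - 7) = 1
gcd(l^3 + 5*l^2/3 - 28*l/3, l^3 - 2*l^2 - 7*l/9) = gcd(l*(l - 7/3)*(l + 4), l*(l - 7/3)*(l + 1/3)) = l^2 - 7*l/3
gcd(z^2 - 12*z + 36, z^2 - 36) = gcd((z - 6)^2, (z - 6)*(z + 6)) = z - 6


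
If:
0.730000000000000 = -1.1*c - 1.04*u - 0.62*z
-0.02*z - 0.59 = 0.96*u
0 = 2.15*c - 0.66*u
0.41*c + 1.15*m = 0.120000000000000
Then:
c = -0.19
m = 0.17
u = -0.62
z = 0.20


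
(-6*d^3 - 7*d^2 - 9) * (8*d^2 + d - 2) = -48*d^5 - 62*d^4 + 5*d^3 - 58*d^2 - 9*d + 18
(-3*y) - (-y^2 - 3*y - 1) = y^2 + 1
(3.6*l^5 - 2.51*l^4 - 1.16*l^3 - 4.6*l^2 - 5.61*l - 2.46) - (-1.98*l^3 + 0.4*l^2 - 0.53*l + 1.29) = 3.6*l^5 - 2.51*l^4 + 0.82*l^3 - 5.0*l^2 - 5.08*l - 3.75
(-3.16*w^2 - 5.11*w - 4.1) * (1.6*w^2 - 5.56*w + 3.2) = -5.056*w^4 + 9.3936*w^3 + 11.7396*w^2 + 6.444*w - 13.12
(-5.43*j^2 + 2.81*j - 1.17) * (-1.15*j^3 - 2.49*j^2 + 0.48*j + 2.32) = 6.2445*j^5 + 10.2892*j^4 - 8.2578*j^3 - 8.3355*j^2 + 5.9576*j - 2.7144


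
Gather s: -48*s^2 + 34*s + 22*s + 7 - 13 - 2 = -48*s^2 + 56*s - 8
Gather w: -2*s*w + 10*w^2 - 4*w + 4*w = -2*s*w + 10*w^2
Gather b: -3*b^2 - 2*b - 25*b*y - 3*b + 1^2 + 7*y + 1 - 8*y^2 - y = -3*b^2 + b*(-25*y - 5) - 8*y^2 + 6*y + 2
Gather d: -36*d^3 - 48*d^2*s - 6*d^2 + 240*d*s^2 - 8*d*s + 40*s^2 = -36*d^3 + d^2*(-48*s - 6) + d*(240*s^2 - 8*s) + 40*s^2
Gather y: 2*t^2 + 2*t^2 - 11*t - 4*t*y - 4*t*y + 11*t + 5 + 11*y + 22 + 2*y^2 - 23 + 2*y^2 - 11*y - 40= 4*t^2 - 8*t*y + 4*y^2 - 36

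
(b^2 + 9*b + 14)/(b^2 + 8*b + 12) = (b + 7)/(b + 6)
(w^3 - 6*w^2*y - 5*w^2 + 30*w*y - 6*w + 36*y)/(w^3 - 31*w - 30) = (w - 6*y)/(w + 5)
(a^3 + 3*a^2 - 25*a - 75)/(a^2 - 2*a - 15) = a + 5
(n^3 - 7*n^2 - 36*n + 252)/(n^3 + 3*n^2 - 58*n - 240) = (n^2 - 13*n + 42)/(n^2 - 3*n - 40)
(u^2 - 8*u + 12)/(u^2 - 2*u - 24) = (u - 2)/(u + 4)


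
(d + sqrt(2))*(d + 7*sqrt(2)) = d^2 + 8*sqrt(2)*d + 14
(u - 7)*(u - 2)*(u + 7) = u^3 - 2*u^2 - 49*u + 98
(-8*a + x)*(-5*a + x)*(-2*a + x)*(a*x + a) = -80*a^4*x - 80*a^4 + 66*a^3*x^2 + 66*a^3*x - 15*a^2*x^3 - 15*a^2*x^2 + a*x^4 + a*x^3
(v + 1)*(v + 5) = v^2 + 6*v + 5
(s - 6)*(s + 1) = s^2 - 5*s - 6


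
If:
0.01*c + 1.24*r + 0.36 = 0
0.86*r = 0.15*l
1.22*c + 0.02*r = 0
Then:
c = 0.00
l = -1.66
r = -0.29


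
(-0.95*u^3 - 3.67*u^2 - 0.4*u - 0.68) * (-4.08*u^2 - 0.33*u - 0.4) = 3.876*u^5 + 15.2871*u^4 + 3.2231*u^3 + 4.3744*u^2 + 0.3844*u + 0.272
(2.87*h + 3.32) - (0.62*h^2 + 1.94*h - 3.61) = -0.62*h^2 + 0.93*h + 6.93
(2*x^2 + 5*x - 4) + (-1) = 2*x^2 + 5*x - 5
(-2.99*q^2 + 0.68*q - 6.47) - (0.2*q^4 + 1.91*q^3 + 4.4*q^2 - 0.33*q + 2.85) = -0.2*q^4 - 1.91*q^3 - 7.39*q^2 + 1.01*q - 9.32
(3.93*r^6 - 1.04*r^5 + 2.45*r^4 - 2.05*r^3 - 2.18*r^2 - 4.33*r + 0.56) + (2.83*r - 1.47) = 3.93*r^6 - 1.04*r^5 + 2.45*r^4 - 2.05*r^3 - 2.18*r^2 - 1.5*r - 0.91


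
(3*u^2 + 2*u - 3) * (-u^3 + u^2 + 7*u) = -3*u^5 + u^4 + 26*u^3 + 11*u^2 - 21*u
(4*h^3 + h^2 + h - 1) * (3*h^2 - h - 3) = 12*h^5 - h^4 - 10*h^3 - 7*h^2 - 2*h + 3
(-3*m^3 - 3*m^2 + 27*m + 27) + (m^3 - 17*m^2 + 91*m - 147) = -2*m^3 - 20*m^2 + 118*m - 120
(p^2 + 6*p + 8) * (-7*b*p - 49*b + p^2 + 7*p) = -7*b*p^3 - 91*b*p^2 - 350*b*p - 392*b + p^4 + 13*p^3 + 50*p^2 + 56*p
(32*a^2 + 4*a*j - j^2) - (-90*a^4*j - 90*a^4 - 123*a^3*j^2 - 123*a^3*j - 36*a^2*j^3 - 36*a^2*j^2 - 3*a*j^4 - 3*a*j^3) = 90*a^4*j + 90*a^4 + 123*a^3*j^2 + 123*a^3*j + 36*a^2*j^3 + 36*a^2*j^2 + 32*a^2 + 3*a*j^4 + 3*a*j^3 + 4*a*j - j^2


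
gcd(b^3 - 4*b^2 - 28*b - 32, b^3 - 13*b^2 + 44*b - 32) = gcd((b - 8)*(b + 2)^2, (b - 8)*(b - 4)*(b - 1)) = b - 8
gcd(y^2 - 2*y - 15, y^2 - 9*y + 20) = y - 5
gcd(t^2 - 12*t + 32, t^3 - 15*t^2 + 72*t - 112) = t - 4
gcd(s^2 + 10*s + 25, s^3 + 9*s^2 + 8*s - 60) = s + 5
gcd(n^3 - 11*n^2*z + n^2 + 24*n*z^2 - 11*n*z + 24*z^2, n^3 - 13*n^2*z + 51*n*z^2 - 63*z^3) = -n + 3*z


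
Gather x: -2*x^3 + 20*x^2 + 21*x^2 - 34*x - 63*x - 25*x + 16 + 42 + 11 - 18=-2*x^3 + 41*x^2 - 122*x + 51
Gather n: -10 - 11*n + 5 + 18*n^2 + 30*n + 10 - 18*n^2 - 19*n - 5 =0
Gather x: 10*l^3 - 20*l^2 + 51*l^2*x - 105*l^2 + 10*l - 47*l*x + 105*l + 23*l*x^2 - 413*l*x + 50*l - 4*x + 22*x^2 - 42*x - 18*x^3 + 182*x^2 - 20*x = 10*l^3 - 125*l^2 + 165*l - 18*x^3 + x^2*(23*l + 204) + x*(51*l^2 - 460*l - 66)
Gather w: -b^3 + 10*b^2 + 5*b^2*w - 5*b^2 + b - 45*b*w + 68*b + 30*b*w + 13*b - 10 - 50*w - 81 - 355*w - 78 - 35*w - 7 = -b^3 + 5*b^2 + 82*b + w*(5*b^2 - 15*b - 440) - 176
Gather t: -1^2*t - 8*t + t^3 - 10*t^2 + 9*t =t^3 - 10*t^2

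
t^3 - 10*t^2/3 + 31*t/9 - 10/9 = (t - 5/3)*(t - 1)*(t - 2/3)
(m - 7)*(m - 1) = m^2 - 8*m + 7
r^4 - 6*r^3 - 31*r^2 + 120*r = r*(r - 8)*(r - 3)*(r + 5)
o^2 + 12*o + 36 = (o + 6)^2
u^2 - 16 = (u - 4)*(u + 4)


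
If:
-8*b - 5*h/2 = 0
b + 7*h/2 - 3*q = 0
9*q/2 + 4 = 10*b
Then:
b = 40/253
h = -128/253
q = -136/253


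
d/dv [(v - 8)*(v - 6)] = 2*v - 14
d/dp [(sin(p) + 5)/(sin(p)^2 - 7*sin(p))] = (-cos(p) - 10/tan(p) + 35*cos(p)/sin(p)^2)/(sin(p) - 7)^2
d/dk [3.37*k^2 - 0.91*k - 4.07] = 6.74*k - 0.91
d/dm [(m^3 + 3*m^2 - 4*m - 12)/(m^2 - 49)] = (m^4 - 143*m^2 - 270*m + 196)/(m^4 - 98*m^2 + 2401)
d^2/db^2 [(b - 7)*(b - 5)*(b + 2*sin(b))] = -2*b^2*sin(b) + 24*b*sin(b) + 8*b*cos(b) + 6*b - 66*sin(b) - 48*cos(b) - 24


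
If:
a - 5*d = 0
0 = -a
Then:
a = 0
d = 0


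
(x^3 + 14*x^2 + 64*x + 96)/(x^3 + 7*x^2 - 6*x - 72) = (x + 4)/(x - 3)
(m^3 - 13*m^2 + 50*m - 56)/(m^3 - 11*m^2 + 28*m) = (m - 2)/m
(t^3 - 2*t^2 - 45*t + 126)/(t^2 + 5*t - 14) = (t^2 - 9*t + 18)/(t - 2)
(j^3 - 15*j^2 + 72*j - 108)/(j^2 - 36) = (j^2 - 9*j + 18)/(j + 6)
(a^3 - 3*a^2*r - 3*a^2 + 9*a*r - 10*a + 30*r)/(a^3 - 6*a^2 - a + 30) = (a - 3*r)/(a - 3)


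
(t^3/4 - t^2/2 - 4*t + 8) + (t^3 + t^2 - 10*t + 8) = 5*t^3/4 + t^2/2 - 14*t + 16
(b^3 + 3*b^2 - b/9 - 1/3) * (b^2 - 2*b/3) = b^5 + 7*b^4/3 - 19*b^3/9 - 7*b^2/27 + 2*b/9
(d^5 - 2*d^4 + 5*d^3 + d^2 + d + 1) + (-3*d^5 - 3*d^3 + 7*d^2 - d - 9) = -2*d^5 - 2*d^4 + 2*d^3 + 8*d^2 - 8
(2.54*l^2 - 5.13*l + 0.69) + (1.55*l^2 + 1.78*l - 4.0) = 4.09*l^2 - 3.35*l - 3.31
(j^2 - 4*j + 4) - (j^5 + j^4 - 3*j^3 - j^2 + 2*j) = -j^5 - j^4 + 3*j^3 + 2*j^2 - 6*j + 4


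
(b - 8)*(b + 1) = b^2 - 7*b - 8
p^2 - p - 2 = (p - 2)*(p + 1)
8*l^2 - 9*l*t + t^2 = (-8*l + t)*(-l + t)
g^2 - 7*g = g*(g - 7)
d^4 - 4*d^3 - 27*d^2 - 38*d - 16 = (d - 8)*(d + 1)^2*(d + 2)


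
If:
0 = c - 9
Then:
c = 9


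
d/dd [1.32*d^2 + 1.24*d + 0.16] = 2.64*d + 1.24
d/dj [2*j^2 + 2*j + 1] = 4*j + 2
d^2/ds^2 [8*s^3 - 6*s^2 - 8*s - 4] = 48*s - 12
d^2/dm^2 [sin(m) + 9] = -sin(m)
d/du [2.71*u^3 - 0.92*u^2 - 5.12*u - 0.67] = 8.13*u^2 - 1.84*u - 5.12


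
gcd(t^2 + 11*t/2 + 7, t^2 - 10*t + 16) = 1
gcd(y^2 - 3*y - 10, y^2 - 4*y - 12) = y + 2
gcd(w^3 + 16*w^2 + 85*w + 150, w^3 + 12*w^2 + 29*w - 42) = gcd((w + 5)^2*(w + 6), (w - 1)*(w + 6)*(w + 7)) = w + 6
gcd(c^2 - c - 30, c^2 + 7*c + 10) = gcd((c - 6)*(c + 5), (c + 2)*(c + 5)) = c + 5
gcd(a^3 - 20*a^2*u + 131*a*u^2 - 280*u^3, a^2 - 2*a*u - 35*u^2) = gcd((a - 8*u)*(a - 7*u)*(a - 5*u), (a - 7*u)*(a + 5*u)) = -a + 7*u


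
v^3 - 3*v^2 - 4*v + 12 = (v - 3)*(v - 2)*(v + 2)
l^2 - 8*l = l*(l - 8)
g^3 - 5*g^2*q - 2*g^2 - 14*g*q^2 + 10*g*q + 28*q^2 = (g - 2)*(g - 7*q)*(g + 2*q)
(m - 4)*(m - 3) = m^2 - 7*m + 12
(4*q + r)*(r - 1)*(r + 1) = 4*q*r^2 - 4*q + r^3 - r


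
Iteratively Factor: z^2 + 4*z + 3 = (z + 1)*(z + 3)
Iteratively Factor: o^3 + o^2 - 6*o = (o - 2)*(o^2 + 3*o) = o*(o - 2)*(o + 3)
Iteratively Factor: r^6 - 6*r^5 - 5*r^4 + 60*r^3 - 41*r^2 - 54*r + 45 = (r + 1)*(r^5 - 7*r^4 + 2*r^3 + 58*r^2 - 99*r + 45) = (r - 3)*(r + 1)*(r^4 - 4*r^3 - 10*r^2 + 28*r - 15) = (r - 5)*(r - 3)*(r + 1)*(r^3 + r^2 - 5*r + 3) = (r - 5)*(r - 3)*(r + 1)*(r + 3)*(r^2 - 2*r + 1) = (r - 5)*(r - 3)*(r - 1)*(r + 1)*(r + 3)*(r - 1)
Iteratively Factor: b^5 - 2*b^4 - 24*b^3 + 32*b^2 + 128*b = (b - 4)*(b^4 + 2*b^3 - 16*b^2 - 32*b) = (b - 4)*(b + 4)*(b^3 - 2*b^2 - 8*b) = b*(b - 4)*(b + 4)*(b^2 - 2*b - 8) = b*(b - 4)^2*(b + 4)*(b + 2)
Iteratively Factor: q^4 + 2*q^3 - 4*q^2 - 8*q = (q)*(q^3 + 2*q^2 - 4*q - 8) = q*(q - 2)*(q^2 + 4*q + 4) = q*(q - 2)*(q + 2)*(q + 2)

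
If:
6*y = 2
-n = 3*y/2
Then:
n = -1/2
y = 1/3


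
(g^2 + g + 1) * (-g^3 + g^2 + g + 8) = -g^5 + g^3 + 10*g^2 + 9*g + 8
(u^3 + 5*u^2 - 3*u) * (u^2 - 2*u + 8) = u^5 + 3*u^4 - 5*u^3 + 46*u^2 - 24*u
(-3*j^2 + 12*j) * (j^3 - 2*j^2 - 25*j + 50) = -3*j^5 + 18*j^4 + 51*j^3 - 450*j^2 + 600*j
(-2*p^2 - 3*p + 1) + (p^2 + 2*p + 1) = -p^2 - p + 2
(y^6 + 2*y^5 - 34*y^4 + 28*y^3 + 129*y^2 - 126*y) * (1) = y^6 + 2*y^5 - 34*y^4 + 28*y^3 + 129*y^2 - 126*y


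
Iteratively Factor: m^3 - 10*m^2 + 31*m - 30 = (m - 2)*(m^2 - 8*m + 15) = (m - 5)*(m - 2)*(m - 3)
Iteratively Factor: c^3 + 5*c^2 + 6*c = (c + 2)*(c^2 + 3*c) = c*(c + 2)*(c + 3)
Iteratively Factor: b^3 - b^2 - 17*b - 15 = (b + 1)*(b^2 - 2*b - 15) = (b - 5)*(b + 1)*(b + 3)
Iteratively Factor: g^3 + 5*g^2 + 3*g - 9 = (g - 1)*(g^2 + 6*g + 9) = (g - 1)*(g + 3)*(g + 3)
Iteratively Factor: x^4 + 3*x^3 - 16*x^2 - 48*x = (x + 3)*(x^3 - 16*x) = (x - 4)*(x + 3)*(x^2 + 4*x) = x*(x - 4)*(x + 3)*(x + 4)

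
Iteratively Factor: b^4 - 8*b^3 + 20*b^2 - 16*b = (b - 2)*(b^3 - 6*b^2 + 8*b) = (b - 4)*(b - 2)*(b^2 - 2*b) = (b - 4)*(b - 2)^2*(b)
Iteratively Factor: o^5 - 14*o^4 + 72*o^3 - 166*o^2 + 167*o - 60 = (o - 3)*(o^4 - 11*o^3 + 39*o^2 - 49*o + 20) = (o - 3)*(o - 1)*(o^3 - 10*o^2 + 29*o - 20) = (o - 3)*(o - 1)^2*(o^2 - 9*o + 20) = (o - 4)*(o - 3)*(o - 1)^2*(o - 5)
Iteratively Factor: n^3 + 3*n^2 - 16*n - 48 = (n - 4)*(n^2 + 7*n + 12) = (n - 4)*(n + 3)*(n + 4)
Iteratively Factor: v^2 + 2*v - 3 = (v + 3)*(v - 1)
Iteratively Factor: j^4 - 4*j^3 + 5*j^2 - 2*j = (j - 2)*(j^3 - 2*j^2 + j) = (j - 2)*(j - 1)*(j^2 - j) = j*(j - 2)*(j - 1)*(j - 1)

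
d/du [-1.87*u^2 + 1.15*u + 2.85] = 1.15 - 3.74*u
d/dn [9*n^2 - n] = 18*n - 1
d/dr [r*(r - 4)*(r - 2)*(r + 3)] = 4*r^3 - 9*r^2 - 20*r + 24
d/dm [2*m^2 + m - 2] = 4*m + 1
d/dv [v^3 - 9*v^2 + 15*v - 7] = 3*v^2 - 18*v + 15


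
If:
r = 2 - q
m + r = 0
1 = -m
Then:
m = -1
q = 1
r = 1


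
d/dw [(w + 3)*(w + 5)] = 2*w + 8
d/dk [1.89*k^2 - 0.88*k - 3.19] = 3.78*k - 0.88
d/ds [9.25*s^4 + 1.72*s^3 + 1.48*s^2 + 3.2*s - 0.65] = 37.0*s^3 + 5.16*s^2 + 2.96*s + 3.2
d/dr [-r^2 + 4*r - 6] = 4 - 2*r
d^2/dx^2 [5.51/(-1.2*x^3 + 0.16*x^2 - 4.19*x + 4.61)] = ((39.672*x - 1.7632)*(1.2*x^3 - 0.16*x^2 + 4.19*x - 4.61) - 5.51*(3.6*x^2 - 0.32*x + 4.19)*(7.2*x^2 - 0.64*x + 8.38))/(1.2*x^3 - 0.16*x^2 + 4.19*x - 4.61)^3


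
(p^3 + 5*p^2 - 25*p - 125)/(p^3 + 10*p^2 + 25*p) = (p - 5)/p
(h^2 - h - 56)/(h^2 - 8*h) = (h + 7)/h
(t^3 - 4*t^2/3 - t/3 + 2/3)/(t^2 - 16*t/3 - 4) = (t^2 - 2*t + 1)/(t - 6)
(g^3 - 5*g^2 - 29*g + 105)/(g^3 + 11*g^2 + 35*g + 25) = (g^2 - 10*g + 21)/(g^2 + 6*g + 5)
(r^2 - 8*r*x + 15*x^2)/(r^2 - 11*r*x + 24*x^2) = (-r + 5*x)/(-r + 8*x)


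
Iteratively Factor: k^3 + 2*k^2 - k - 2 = (k + 1)*(k^2 + k - 2) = (k + 1)*(k + 2)*(k - 1)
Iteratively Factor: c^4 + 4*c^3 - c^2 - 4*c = (c - 1)*(c^3 + 5*c^2 + 4*c) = c*(c - 1)*(c^2 + 5*c + 4) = c*(c - 1)*(c + 4)*(c + 1)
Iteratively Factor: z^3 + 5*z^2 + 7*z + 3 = (z + 1)*(z^2 + 4*z + 3) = (z + 1)*(z + 3)*(z + 1)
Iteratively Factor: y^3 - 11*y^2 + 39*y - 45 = (y - 3)*(y^2 - 8*y + 15) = (y - 5)*(y - 3)*(y - 3)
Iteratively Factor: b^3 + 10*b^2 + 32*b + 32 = (b + 2)*(b^2 + 8*b + 16) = (b + 2)*(b + 4)*(b + 4)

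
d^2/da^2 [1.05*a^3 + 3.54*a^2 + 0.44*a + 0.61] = 6.3*a + 7.08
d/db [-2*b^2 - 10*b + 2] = -4*b - 10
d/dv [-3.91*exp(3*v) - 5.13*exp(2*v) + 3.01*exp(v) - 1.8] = (-11.73*exp(2*v) - 10.26*exp(v) + 3.01)*exp(v)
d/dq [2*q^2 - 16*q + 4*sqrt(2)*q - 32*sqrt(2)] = 4*q - 16 + 4*sqrt(2)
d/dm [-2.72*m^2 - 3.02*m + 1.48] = -5.44*m - 3.02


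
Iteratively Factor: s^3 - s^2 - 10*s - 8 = (s - 4)*(s^2 + 3*s + 2) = (s - 4)*(s + 1)*(s + 2)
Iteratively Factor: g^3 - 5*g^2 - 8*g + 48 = (g + 3)*(g^2 - 8*g + 16) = (g - 4)*(g + 3)*(g - 4)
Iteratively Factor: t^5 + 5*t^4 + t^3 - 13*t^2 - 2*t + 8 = (t - 1)*(t^4 + 6*t^3 + 7*t^2 - 6*t - 8) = (t - 1)*(t + 2)*(t^3 + 4*t^2 - t - 4) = (t - 1)^2*(t + 2)*(t^2 + 5*t + 4) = (t - 1)^2*(t + 1)*(t + 2)*(t + 4)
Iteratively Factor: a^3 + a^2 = (a + 1)*(a^2) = a*(a + 1)*(a)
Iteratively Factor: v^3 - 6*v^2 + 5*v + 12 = (v + 1)*(v^2 - 7*v + 12) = (v - 4)*(v + 1)*(v - 3)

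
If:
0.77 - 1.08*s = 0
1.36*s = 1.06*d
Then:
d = 0.91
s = 0.71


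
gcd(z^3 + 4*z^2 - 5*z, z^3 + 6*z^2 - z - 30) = z + 5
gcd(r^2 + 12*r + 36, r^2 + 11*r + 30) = r + 6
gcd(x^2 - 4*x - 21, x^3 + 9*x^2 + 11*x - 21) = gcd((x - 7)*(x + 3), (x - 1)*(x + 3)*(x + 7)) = x + 3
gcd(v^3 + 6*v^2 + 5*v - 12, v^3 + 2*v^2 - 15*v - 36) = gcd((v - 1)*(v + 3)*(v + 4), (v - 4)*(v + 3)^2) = v + 3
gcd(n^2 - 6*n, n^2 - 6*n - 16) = 1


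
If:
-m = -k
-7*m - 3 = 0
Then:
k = -3/7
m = -3/7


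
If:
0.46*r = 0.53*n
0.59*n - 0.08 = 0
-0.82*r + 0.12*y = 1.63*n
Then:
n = 0.14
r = 0.16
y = 2.91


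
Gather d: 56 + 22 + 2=80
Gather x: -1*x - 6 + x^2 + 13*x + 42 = x^2 + 12*x + 36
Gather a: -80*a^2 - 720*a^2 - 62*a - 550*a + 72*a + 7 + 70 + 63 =-800*a^2 - 540*a + 140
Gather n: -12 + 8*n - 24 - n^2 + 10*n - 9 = -n^2 + 18*n - 45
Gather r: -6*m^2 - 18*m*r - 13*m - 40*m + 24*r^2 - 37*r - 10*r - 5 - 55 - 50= -6*m^2 - 53*m + 24*r^2 + r*(-18*m - 47) - 110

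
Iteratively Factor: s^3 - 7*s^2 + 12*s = (s - 3)*(s^2 - 4*s) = (s - 4)*(s - 3)*(s)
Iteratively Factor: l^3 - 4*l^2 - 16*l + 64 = (l + 4)*(l^2 - 8*l + 16) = (l - 4)*(l + 4)*(l - 4)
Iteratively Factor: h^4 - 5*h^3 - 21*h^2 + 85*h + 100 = (h - 5)*(h^3 - 21*h - 20) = (h - 5)*(h + 4)*(h^2 - 4*h - 5) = (h - 5)*(h + 1)*(h + 4)*(h - 5)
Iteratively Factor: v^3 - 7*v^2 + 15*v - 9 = (v - 3)*(v^2 - 4*v + 3) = (v - 3)*(v - 1)*(v - 3)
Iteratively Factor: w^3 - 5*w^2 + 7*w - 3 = (w - 1)*(w^2 - 4*w + 3) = (w - 3)*(w - 1)*(w - 1)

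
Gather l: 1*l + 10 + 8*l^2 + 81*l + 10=8*l^2 + 82*l + 20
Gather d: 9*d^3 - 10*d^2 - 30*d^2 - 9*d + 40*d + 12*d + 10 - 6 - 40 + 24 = 9*d^3 - 40*d^2 + 43*d - 12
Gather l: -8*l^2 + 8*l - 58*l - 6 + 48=-8*l^2 - 50*l + 42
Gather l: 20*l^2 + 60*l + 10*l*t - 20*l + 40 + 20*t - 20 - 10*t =20*l^2 + l*(10*t + 40) + 10*t + 20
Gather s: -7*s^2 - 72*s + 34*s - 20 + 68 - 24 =-7*s^2 - 38*s + 24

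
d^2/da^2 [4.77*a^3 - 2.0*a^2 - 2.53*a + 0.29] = 28.62*a - 4.0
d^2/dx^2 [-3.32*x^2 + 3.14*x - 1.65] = -6.64000000000000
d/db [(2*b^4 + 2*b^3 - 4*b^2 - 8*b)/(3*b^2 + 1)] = 2*(6*b^5 + 3*b^4 + 4*b^3 + 15*b^2 - 4*b - 4)/(9*b^4 + 6*b^2 + 1)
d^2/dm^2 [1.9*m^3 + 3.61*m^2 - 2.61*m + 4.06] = 11.4*m + 7.22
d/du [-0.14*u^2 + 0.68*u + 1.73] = 0.68 - 0.28*u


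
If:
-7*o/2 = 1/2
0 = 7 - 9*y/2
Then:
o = -1/7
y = 14/9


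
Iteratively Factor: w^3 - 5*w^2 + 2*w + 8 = (w + 1)*(w^2 - 6*w + 8) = (w - 2)*(w + 1)*(w - 4)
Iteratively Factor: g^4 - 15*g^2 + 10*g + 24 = (g + 1)*(g^3 - g^2 - 14*g + 24) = (g + 1)*(g + 4)*(g^2 - 5*g + 6) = (g - 2)*(g + 1)*(g + 4)*(g - 3)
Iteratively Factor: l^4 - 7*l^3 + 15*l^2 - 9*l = (l - 1)*(l^3 - 6*l^2 + 9*l) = (l - 3)*(l - 1)*(l^2 - 3*l) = l*(l - 3)*(l - 1)*(l - 3)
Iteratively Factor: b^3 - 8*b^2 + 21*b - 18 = (b - 2)*(b^2 - 6*b + 9) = (b - 3)*(b - 2)*(b - 3)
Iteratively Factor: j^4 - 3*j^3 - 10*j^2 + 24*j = (j - 2)*(j^3 - j^2 - 12*j) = j*(j - 2)*(j^2 - j - 12) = j*(j - 4)*(j - 2)*(j + 3)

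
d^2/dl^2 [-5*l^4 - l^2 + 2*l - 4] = -60*l^2 - 2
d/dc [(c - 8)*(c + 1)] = 2*c - 7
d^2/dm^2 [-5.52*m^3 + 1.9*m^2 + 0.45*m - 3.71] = 3.8 - 33.12*m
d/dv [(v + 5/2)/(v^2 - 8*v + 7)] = (v^2 - 8*v - (v - 4)*(2*v + 5) + 7)/(v^2 - 8*v + 7)^2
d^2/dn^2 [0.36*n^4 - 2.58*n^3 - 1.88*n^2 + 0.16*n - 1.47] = 4.32*n^2 - 15.48*n - 3.76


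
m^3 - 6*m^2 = m^2*(m - 6)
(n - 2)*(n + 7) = n^2 + 5*n - 14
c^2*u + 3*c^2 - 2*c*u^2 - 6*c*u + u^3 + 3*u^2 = (-c + u)^2*(u + 3)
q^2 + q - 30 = (q - 5)*(q + 6)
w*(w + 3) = w^2 + 3*w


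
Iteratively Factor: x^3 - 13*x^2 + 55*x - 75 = (x - 5)*(x^2 - 8*x + 15) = (x - 5)^2*(x - 3)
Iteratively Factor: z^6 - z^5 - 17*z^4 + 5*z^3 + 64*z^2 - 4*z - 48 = (z + 3)*(z^5 - 4*z^4 - 5*z^3 + 20*z^2 + 4*z - 16) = (z - 1)*(z + 3)*(z^4 - 3*z^3 - 8*z^2 + 12*z + 16) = (z - 4)*(z - 1)*(z + 3)*(z^3 + z^2 - 4*z - 4) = (z - 4)*(z - 1)*(z + 1)*(z + 3)*(z^2 - 4) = (z - 4)*(z - 2)*(z - 1)*(z + 1)*(z + 3)*(z + 2)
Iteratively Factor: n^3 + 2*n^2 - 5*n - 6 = (n - 2)*(n^2 + 4*n + 3) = (n - 2)*(n + 3)*(n + 1)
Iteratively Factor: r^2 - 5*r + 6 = (r - 3)*(r - 2)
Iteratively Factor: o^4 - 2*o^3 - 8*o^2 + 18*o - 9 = (o - 1)*(o^3 - o^2 - 9*o + 9) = (o - 1)*(o + 3)*(o^2 - 4*o + 3) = (o - 1)^2*(o + 3)*(o - 3)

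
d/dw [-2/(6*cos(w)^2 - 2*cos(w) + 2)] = (1 - 6*cos(w))*sin(w)/(3*sin(w)^2 + cos(w) - 4)^2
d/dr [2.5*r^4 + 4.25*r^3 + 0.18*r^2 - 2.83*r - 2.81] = 10.0*r^3 + 12.75*r^2 + 0.36*r - 2.83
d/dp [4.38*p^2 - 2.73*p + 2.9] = 8.76*p - 2.73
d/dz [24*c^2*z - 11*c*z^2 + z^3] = 24*c^2 - 22*c*z + 3*z^2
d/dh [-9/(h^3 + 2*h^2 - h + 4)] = 9*(3*h^2 + 4*h - 1)/(h^3 + 2*h^2 - h + 4)^2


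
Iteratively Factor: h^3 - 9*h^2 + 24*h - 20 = (h - 2)*(h^2 - 7*h + 10) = (h - 5)*(h - 2)*(h - 2)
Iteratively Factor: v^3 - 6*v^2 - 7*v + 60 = (v - 5)*(v^2 - v - 12) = (v - 5)*(v + 3)*(v - 4)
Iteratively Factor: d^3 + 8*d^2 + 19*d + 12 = (d + 1)*(d^2 + 7*d + 12) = (d + 1)*(d + 3)*(d + 4)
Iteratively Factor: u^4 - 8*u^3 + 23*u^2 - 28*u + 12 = (u - 2)*(u^3 - 6*u^2 + 11*u - 6) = (u - 2)*(u - 1)*(u^2 - 5*u + 6) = (u - 2)^2*(u - 1)*(u - 3)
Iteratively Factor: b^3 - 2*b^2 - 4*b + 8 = (b + 2)*(b^2 - 4*b + 4) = (b - 2)*(b + 2)*(b - 2)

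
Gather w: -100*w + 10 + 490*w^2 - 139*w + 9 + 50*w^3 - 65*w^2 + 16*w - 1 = 50*w^3 + 425*w^2 - 223*w + 18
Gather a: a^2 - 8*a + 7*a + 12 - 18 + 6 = a^2 - a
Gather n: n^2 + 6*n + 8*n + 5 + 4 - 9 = n^2 + 14*n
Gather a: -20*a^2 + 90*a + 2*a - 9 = -20*a^2 + 92*a - 9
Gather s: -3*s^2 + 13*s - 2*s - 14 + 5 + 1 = -3*s^2 + 11*s - 8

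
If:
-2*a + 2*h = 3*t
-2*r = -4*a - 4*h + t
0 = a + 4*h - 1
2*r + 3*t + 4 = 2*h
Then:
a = -29/11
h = 10/11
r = -51/11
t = 26/11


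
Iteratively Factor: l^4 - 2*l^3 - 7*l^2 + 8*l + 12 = (l - 3)*(l^3 + l^2 - 4*l - 4) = (l - 3)*(l - 2)*(l^2 + 3*l + 2) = (l - 3)*(l - 2)*(l + 2)*(l + 1)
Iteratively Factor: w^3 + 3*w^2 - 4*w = (w)*(w^2 + 3*w - 4) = w*(w - 1)*(w + 4)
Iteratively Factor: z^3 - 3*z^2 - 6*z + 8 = (z - 1)*(z^2 - 2*z - 8) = (z - 1)*(z + 2)*(z - 4)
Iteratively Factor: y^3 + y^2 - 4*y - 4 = (y + 2)*(y^2 - y - 2) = (y - 2)*(y + 2)*(y + 1)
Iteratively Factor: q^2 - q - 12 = (q + 3)*(q - 4)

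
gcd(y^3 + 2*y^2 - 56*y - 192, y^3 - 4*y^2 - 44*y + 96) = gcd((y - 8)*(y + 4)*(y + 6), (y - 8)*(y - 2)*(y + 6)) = y^2 - 2*y - 48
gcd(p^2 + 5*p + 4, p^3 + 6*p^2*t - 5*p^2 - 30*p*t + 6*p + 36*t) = 1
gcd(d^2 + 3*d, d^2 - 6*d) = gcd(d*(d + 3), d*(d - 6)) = d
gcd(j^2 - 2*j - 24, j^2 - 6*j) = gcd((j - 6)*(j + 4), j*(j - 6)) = j - 6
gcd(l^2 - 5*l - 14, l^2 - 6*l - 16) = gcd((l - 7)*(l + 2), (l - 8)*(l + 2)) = l + 2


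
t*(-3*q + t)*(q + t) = -3*q^2*t - 2*q*t^2 + t^3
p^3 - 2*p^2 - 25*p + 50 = (p - 5)*(p - 2)*(p + 5)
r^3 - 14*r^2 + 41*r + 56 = (r - 8)*(r - 7)*(r + 1)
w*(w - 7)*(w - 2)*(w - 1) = w^4 - 10*w^3 + 23*w^2 - 14*w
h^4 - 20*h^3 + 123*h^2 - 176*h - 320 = (h - 8)^2*(h - 5)*(h + 1)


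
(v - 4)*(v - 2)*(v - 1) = v^3 - 7*v^2 + 14*v - 8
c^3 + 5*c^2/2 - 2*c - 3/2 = (c - 1)*(c + 1/2)*(c + 3)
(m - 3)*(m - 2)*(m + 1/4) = m^3 - 19*m^2/4 + 19*m/4 + 3/2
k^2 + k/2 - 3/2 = (k - 1)*(k + 3/2)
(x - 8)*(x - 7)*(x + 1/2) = x^3 - 29*x^2/2 + 97*x/2 + 28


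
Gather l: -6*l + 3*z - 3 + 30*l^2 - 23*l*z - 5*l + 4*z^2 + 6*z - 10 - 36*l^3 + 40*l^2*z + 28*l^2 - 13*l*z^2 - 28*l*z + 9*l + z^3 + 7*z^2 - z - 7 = -36*l^3 + l^2*(40*z + 58) + l*(-13*z^2 - 51*z - 2) + z^3 + 11*z^2 + 8*z - 20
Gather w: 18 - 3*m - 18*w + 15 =-3*m - 18*w + 33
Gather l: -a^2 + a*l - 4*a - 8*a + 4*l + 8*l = -a^2 - 12*a + l*(a + 12)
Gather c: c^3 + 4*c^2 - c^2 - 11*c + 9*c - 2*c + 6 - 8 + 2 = c^3 + 3*c^2 - 4*c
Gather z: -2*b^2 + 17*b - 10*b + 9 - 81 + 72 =-2*b^2 + 7*b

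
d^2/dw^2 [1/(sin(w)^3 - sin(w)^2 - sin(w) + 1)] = (-7*sin(w) + 9*cos(w)^2 - 13)/((sin(w) - 1)*cos(w)^4)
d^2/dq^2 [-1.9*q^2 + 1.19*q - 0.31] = -3.80000000000000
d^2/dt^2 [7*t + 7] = 0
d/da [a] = 1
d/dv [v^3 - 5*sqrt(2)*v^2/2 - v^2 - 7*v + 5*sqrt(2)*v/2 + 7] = 3*v^2 - 5*sqrt(2)*v - 2*v - 7 + 5*sqrt(2)/2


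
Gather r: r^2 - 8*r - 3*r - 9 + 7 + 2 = r^2 - 11*r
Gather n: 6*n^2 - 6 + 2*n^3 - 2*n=2*n^3 + 6*n^2 - 2*n - 6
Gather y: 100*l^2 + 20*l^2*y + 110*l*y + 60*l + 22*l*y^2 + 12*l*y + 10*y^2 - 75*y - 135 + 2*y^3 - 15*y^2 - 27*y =100*l^2 + 60*l + 2*y^3 + y^2*(22*l - 5) + y*(20*l^2 + 122*l - 102) - 135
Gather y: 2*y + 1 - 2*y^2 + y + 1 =-2*y^2 + 3*y + 2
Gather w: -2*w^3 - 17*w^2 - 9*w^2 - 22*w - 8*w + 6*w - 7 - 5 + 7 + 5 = -2*w^3 - 26*w^2 - 24*w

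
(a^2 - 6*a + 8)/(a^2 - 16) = (a - 2)/(a + 4)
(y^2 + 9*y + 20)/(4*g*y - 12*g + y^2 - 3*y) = (y^2 + 9*y + 20)/(4*g*y - 12*g + y^2 - 3*y)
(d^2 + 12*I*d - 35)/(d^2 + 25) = (d + 7*I)/(d - 5*I)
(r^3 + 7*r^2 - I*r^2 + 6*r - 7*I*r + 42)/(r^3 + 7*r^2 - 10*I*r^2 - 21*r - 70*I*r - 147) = (r + 2*I)/(r - 7*I)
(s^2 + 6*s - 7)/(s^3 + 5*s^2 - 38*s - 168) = (s - 1)/(s^2 - 2*s - 24)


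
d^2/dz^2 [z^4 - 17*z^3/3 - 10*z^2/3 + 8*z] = 12*z^2 - 34*z - 20/3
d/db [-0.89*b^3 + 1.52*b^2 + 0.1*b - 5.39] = -2.67*b^2 + 3.04*b + 0.1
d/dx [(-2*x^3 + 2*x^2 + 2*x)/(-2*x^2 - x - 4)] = 2*(2*x^4 + 2*x^3 + 13*x^2 - 8*x - 4)/(4*x^4 + 4*x^3 + 17*x^2 + 8*x + 16)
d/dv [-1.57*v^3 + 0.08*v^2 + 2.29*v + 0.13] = -4.71*v^2 + 0.16*v + 2.29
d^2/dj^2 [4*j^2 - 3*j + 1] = 8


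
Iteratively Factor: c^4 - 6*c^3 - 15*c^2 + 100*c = (c - 5)*(c^3 - c^2 - 20*c) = c*(c - 5)*(c^2 - c - 20) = c*(c - 5)*(c + 4)*(c - 5)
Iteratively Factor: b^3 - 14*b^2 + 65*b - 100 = (b - 5)*(b^2 - 9*b + 20) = (b - 5)^2*(b - 4)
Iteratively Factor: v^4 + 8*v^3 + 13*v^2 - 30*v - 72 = (v + 3)*(v^3 + 5*v^2 - 2*v - 24) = (v - 2)*(v + 3)*(v^2 + 7*v + 12) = (v - 2)*(v + 3)^2*(v + 4)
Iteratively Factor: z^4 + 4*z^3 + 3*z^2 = (z)*(z^3 + 4*z^2 + 3*z) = z^2*(z^2 + 4*z + 3) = z^2*(z + 3)*(z + 1)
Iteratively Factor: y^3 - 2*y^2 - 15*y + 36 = (y + 4)*(y^2 - 6*y + 9) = (y - 3)*(y + 4)*(y - 3)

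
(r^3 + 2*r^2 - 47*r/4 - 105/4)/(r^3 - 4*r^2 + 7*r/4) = (2*r^2 + 11*r + 15)/(r*(2*r - 1))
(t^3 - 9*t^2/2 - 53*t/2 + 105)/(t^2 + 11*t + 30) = (t^2 - 19*t/2 + 21)/(t + 6)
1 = 1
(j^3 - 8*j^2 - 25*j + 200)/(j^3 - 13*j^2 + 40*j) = (j + 5)/j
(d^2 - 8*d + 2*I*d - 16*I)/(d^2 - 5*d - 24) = (d + 2*I)/(d + 3)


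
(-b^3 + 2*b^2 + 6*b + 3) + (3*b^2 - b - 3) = -b^3 + 5*b^2 + 5*b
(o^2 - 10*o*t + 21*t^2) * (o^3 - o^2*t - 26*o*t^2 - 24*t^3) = o^5 - 11*o^4*t + 5*o^3*t^2 + 215*o^2*t^3 - 306*o*t^4 - 504*t^5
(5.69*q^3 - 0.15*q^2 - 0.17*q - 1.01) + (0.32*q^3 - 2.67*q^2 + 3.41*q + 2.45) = 6.01*q^3 - 2.82*q^2 + 3.24*q + 1.44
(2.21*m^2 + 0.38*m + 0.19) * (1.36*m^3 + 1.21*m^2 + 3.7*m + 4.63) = 3.0056*m^5 + 3.1909*m^4 + 8.8952*m^3 + 11.8682*m^2 + 2.4624*m + 0.8797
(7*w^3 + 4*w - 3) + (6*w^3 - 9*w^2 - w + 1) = 13*w^3 - 9*w^2 + 3*w - 2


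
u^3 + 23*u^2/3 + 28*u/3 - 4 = (u - 1/3)*(u + 2)*(u + 6)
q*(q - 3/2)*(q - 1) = q^3 - 5*q^2/2 + 3*q/2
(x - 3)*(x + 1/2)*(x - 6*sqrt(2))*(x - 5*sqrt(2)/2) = x^4 - 17*sqrt(2)*x^3/2 - 5*x^3/2 + 57*x^2/2 + 85*sqrt(2)*x^2/4 - 75*x + 51*sqrt(2)*x/4 - 45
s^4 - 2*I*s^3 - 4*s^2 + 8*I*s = s*(s - 2)*(s + 2)*(s - 2*I)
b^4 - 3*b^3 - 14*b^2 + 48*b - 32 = (b - 4)*(b - 2)*(b - 1)*(b + 4)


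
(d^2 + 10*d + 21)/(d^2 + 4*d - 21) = (d + 3)/(d - 3)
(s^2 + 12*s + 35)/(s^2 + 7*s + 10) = (s + 7)/(s + 2)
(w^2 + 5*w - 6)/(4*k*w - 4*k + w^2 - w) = (w + 6)/(4*k + w)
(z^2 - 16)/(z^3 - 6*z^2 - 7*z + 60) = (z + 4)/(z^2 - 2*z - 15)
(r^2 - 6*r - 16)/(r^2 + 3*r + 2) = (r - 8)/(r + 1)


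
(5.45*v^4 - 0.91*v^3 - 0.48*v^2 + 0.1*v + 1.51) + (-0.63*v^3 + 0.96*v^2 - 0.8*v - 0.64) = 5.45*v^4 - 1.54*v^3 + 0.48*v^2 - 0.7*v + 0.87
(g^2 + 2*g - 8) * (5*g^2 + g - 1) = 5*g^4 + 11*g^3 - 39*g^2 - 10*g + 8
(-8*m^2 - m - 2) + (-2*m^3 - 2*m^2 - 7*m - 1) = -2*m^3 - 10*m^2 - 8*m - 3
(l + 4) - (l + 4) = 0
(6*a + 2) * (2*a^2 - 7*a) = 12*a^3 - 38*a^2 - 14*a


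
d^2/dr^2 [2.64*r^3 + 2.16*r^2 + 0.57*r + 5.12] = 15.84*r + 4.32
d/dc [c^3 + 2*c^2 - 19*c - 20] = 3*c^2 + 4*c - 19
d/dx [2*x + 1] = 2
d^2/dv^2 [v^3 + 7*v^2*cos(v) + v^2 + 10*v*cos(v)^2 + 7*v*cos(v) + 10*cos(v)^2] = -7*v^2*cos(v) - 28*v*sin(v) - 7*v*cos(v) - 20*v*cos(2*v) + 6*v - 20*sqrt(2)*sin(2*v + pi/4) + 14*sqrt(2)*cos(v + pi/4) + 2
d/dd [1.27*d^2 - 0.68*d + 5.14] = 2.54*d - 0.68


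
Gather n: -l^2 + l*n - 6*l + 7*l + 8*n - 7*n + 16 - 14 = -l^2 + l + n*(l + 1) + 2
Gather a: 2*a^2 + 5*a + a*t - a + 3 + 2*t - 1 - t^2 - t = 2*a^2 + a*(t + 4) - t^2 + t + 2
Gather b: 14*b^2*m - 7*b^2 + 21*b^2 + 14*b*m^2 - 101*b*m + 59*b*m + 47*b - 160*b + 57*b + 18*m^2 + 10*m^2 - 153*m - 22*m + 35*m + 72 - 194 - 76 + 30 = b^2*(14*m + 14) + b*(14*m^2 - 42*m - 56) + 28*m^2 - 140*m - 168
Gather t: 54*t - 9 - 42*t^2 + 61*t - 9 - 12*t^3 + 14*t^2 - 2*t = -12*t^3 - 28*t^2 + 113*t - 18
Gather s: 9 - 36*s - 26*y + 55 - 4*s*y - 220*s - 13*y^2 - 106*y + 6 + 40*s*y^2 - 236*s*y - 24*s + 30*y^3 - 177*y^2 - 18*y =s*(40*y^2 - 240*y - 280) + 30*y^3 - 190*y^2 - 150*y + 70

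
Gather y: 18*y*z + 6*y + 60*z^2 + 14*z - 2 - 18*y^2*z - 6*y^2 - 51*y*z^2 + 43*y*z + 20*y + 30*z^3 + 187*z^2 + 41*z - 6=y^2*(-18*z - 6) + y*(-51*z^2 + 61*z + 26) + 30*z^3 + 247*z^2 + 55*z - 8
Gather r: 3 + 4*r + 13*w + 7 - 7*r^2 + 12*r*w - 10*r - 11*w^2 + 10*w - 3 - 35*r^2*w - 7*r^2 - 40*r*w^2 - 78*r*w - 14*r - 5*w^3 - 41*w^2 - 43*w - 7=r^2*(-35*w - 14) + r*(-40*w^2 - 66*w - 20) - 5*w^3 - 52*w^2 - 20*w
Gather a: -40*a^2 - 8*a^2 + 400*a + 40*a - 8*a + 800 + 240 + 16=-48*a^2 + 432*a + 1056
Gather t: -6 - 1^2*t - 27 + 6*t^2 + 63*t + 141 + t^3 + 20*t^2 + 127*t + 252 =t^3 + 26*t^2 + 189*t + 360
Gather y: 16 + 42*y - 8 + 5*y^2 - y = 5*y^2 + 41*y + 8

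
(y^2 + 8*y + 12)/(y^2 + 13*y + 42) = (y + 2)/(y + 7)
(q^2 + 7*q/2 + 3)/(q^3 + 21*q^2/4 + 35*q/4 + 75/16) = 8*(q + 2)/(8*q^2 + 30*q + 25)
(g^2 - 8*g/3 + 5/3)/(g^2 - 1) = (g - 5/3)/(g + 1)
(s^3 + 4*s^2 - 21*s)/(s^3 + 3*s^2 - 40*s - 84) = s*(s - 3)/(s^2 - 4*s - 12)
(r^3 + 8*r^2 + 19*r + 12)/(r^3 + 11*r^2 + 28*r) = (r^2 + 4*r + 3)/(r*(r + 7))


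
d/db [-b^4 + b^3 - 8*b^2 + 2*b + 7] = -4*b^3 + 3*b^2 - 16*b + 2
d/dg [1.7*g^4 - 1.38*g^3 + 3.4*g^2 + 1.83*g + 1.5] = 6.8*g^3 - 4.14*g^2 + 6.8*g + 1.83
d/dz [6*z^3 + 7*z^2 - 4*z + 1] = 18*z^2 + 14*z - 4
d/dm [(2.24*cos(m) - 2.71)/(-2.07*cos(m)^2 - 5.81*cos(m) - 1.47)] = (-4.6368*cos(m)^2 + 11.2194*cos(m) + 19.0379)*sin(m)/(4.2849*cos(m)^4 + 24.0534*cos(m)^3 + 39.8419*cos(m)^2 + 17.0814*cos(m) + 2.1609)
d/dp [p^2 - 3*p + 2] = 2*p - 3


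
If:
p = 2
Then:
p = 2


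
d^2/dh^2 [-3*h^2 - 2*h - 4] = -6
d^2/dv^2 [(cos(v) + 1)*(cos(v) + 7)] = -8*cos(v) - 2*cos(2*v)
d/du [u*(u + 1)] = 2*u + 1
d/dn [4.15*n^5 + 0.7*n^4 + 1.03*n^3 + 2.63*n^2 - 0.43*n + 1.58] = 20.75*n^4 + 2.8*n^3 + 3.09*n^2 + 5.26*n - 0.43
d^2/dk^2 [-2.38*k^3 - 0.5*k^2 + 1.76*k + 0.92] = -14.28*k - 1.0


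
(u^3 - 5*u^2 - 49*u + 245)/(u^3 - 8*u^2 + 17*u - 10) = (u^2 - 49)/(u^2 - 3*u + 2)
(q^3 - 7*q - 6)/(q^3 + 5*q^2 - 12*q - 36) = (q + 1)/(q + 6)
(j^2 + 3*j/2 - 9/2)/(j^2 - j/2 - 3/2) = (j + 3)/(j + 1)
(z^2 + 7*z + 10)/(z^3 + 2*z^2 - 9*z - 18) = (z + 5)/(z^2 - 9)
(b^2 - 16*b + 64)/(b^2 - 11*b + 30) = (b^2 - 16*b + 64)/(b^2 - 11*b + 30)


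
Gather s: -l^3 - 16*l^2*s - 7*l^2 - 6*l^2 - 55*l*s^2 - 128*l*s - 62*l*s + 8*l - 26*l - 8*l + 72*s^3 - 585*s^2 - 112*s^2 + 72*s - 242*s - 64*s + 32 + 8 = -l^3 - 13*l^2 - 26*l + 72*s^3 + s^2*(-55*l - 697) + s*(-16*l^2 - 190*l - 234) + 40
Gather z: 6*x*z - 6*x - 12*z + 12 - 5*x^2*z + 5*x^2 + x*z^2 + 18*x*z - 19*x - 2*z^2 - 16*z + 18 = 5*x^2 - 25*x + z^2*(x - 2) + z*(-5*x^2 + 24*x - 28) + 30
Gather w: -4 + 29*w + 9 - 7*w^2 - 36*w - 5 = -7*w^2 - 7*w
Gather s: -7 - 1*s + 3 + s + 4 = 0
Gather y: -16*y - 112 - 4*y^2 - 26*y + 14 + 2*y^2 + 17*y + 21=-2*y^2 - 25*y - 77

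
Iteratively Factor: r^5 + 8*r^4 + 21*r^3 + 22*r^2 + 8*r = (r + 1)*(r^4 + 7*r^3 + 14*r^2 + 8*r) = (r + 1)^2*(r^3 + 6*r^2 + 8*r) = (r + 1)^2*(r + 2)*(r^2 + 4*r) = r*(r + 1)^2*(r + 2)*(r + 4)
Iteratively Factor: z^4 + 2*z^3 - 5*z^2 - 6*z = (z + 3)*(z^3 - z^2 - 2*z) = (z - 2)*(z + 3)*(z^2 + z) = (z - 2)*(z + 1)*(z + 3)*(z)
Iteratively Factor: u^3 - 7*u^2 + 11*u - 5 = (u - 5)*(u^2 - 2*u + 1) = (u - 5)*(u - 1)*(u - 1)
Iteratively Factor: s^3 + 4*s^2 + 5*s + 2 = (s + 2)*(s^2 + 2*s + 1) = (s + 1)*(s + 2)*(s + 1)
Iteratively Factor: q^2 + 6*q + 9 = (q + 3)*(q + 3)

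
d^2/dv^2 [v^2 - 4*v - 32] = 2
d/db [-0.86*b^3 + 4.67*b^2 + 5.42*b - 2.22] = -2.58*b^2 + 9.34*b + 5.42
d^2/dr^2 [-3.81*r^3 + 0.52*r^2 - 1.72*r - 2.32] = 1.04 - 22.86*r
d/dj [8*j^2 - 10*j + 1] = 16*j - 10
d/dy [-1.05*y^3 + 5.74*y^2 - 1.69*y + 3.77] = -3.15*y^2 + 11.48*y - 1.69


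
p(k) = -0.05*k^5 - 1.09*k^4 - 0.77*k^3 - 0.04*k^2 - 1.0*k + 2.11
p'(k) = -0.25*k^4 - 4.36*k^3 - 2.31*k^2 - 0.08*k - 1.0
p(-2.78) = -35.68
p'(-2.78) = 60.11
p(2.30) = -43.49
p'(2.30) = -73.45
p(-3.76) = -134.05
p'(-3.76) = 148.44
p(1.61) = -10.68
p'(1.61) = -26.99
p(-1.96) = -4.93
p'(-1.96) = 19.42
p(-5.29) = -526.19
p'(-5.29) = 384.44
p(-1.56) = 0.50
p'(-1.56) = 8.57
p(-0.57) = 2.70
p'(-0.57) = -0.92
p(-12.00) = -8821.73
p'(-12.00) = 2017.40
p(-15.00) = -14605.64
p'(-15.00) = 1539.20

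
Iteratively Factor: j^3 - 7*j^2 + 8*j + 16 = (j + 1)*(j^2 - 8*j + 16) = (j - 4)*(j + 1)*(j - 4)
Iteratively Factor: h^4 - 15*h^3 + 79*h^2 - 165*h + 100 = (h - 5)*(h^3 - 10*h^2 + 29*h - 20) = (h - 5)*(h - 1)*(h^2 - 9*h + 20) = (h - 5)*(h - 4)*(h - 1)*(h - 5)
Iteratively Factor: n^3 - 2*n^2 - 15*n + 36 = (n + 4)*(n^2 - 6*n + 9) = (n - 3)*(n + 4)*(n - 3)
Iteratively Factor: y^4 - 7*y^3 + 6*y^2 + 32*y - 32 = (y + 2)*(y^3 - 9*y^2 + 24*y - 16) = (y - 4)*(y + 2)*(y^2 - 5*y + 4) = (y - 4)*(y - 1)*(y + 2)*(y - 4)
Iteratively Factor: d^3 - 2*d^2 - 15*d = (d + 3)*(d^2 - 5*d) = d*(d + 3)*(d - 5)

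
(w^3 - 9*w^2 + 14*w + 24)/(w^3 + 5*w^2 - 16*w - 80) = (w^2 - 5*w - 6)/(w^2 + 9*w + 20)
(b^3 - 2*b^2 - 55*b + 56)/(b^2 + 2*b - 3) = (b^2 - b - 56)/(b + 3)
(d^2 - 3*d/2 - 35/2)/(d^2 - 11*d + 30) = (d + 7/2)/(d - 6)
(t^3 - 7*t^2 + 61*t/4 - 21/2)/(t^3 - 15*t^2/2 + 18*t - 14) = (t - 3/2)/(t - 2)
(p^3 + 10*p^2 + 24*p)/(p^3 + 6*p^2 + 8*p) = (p + 6)/(p + 2)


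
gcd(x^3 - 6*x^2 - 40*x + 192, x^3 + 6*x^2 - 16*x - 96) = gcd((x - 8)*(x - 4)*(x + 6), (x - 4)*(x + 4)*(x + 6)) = x^2 + 2*x - 24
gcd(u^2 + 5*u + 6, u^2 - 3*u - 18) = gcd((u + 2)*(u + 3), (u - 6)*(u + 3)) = u + 3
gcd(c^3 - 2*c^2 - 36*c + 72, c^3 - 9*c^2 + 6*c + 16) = c - 2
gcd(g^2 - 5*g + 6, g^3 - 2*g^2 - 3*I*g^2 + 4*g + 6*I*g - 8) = g - 2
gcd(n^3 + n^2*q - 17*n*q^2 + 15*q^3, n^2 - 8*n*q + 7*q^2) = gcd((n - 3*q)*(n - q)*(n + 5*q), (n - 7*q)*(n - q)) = -n + q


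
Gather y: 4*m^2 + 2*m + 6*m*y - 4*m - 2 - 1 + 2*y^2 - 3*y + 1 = 4*m^2 - 2*m + 2*y^2 + y*(6*m - 3) - 2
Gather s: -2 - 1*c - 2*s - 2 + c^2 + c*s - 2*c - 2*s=c^2 - 3*c + s*(c - 4) - 4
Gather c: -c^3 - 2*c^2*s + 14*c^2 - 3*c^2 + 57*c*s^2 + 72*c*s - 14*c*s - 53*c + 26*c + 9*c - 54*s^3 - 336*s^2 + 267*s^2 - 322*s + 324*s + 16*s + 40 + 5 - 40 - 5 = -c^3 + c^2*(11 - 2*s) + c*(57*s^2 + 58*s - 18) - 54*s^3 - 69*s^2 + 18*s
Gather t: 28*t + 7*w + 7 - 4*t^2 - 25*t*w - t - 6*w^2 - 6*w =-4*t^2 + t*(27 - 25*w) - 6*w^2 + w + 7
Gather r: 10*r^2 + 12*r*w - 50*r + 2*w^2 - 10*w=10*r^2 + r*(12*w - 50) + 2*w^2 - 10*w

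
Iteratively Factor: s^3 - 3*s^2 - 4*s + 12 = (s - 3)*(s^2 - 4) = (s - 3)*(s - 2)*(s + 2)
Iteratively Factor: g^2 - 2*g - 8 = (g + 2)*(g - 4)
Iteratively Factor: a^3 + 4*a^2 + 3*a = (a + 3)*(a^2 + a) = a*(a + 3)*(a + 1)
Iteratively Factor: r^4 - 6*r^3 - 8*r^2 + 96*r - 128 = (r - 4)*(r^3 - 2*r^2 - 16*r + 32) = (r - 4)*(r - 2)*(r^2 - 16) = (r - 4)*(r - 2)*(r + 4)*(r - 4)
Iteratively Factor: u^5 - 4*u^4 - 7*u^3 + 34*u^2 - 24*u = (u - 1)*(u^4 - 3*u^3 - 10*u^2 + 24*u) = (u - 4)*(u - 1)*(u^3 + u^2 - 6*u) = (u - 4)*(u - 1)*(u + 3)*(u^2 - 2*u) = (u - 4)*(u - 2)*(u - 1)*(u + 3)*(u)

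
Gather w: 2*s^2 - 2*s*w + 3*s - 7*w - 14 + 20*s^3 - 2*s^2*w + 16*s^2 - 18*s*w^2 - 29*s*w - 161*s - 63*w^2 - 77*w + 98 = 20*s^3 + 18*s^2 - 158*s + w^2*(-18*s - 63) + w*(-2*s^2 - 31*s - 84) + 84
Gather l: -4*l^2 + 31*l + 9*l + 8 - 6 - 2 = -4*l^2 + 40*l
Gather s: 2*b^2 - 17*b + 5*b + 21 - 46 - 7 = 2*b^2 - 12*b - 32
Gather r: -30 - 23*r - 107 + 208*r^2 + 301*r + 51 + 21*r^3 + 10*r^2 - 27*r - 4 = 21*r^3 + 218*r^2 + 251*r - 90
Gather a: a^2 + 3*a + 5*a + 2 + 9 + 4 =a^2 + 8*a + 15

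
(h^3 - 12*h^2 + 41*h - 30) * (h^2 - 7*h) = h^5 - 19*h^4 + 125*h^3 - 317*h^2 + 210*h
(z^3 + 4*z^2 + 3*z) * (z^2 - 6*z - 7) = z^5 - 2*z^4 - 28*z^3 - 46*z^2 - 21*z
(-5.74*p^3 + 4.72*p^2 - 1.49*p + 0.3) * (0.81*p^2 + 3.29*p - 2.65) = -4.6494*p^5 - 15.0614*p^4 + 29.5329*p^3 - 17.1671*p^2 + 4.9355*p - 0.795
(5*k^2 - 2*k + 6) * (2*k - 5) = 10*k^3 - 29*k^2 + 22*k - 30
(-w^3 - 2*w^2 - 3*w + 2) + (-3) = -w^3 - 2*w^2 - 3*w - 1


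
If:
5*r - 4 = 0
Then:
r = 4/5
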